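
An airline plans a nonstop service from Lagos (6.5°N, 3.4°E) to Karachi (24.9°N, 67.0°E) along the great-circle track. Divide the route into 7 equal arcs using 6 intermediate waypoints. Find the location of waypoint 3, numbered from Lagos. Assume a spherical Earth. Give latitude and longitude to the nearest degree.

Write both endpoints as unit vectors p₁, p₂ with components (cos φ cos λ, cos φ sin λ, sin φ).
The central angle between the endpoints is δ = arccos(p₁·p₂) ≈ 1.106 rad (63.4°).
Interpolate at f = 3/7 with slerp weights a = sin((1−f)δ)/sin δ ≈ 0.661, b = sin(fδ)/sin δ ≈ 0.511.
p = a·p₁ + b·p₂ ≈ (0.836, 0.465, 0.290); φ = arcsin(p_z) ≈ 16.85°, λ = atan2(p_y, p_x) ≈ 29.09°.

≈ 17°N, 29°E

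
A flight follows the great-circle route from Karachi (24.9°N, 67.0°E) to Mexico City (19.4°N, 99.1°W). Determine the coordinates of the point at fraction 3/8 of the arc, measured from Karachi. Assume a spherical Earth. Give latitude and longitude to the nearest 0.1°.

≈ (68.6°N, 25.8°E)

Write both endpoints as unit vectors p₁, p₂ with components (cos φ cos λ, cos φ sin λ, sin φ).
The central angle between the endpoints is δ = arccos(p₁·p₂) ≈ 2.333 rad (133.7°).
Interpolate at f = 3/8 with slerp weights a = sin((1−f)δ)/sin δ ≈ 1.374, b = sin(fδ)/sin δ ≈ 1.061.
p = a·p₁ + b·p₂ ≈ (0.329, 0.159, 0.931); φ = arcsin(p_z) ≈ 68.59°, λ = atan2(p_y, p_x) ≈ 25.79°.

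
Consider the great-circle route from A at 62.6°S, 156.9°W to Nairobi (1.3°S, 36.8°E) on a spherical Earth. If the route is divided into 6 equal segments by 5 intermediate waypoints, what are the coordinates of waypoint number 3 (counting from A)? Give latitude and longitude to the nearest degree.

≈ 58°S, 48°E

Write both endpoints as unit vectors p₁, p₂ with components (cos φ cos λ, cos φ sin λ, sin φ).
The central angle between the endpoints is δ = arccos(p₁·p₂) ≈ 2.012 rad (115.3°).
Interpolate at f = 3/6 with slerp weights a = sin((1−f)δ)/sin δ ≈ 0.934, b = sin(fδ)/sin δ ≈ 0.934.
p = a·p₁ + b·p₂ ≈ (0.352, 0.391, -0.850); φ = arcsin(p_z) ≈ -58.26°, λ = atan2(p_y, p_x) ≈ 47.96°.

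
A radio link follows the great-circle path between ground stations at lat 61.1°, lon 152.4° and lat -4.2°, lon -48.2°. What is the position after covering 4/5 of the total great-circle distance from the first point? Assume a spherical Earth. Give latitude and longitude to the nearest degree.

Write both endpoints as unit vectors p₁, p₂ with components (cos φ cos λ, cos φ sin λ, sin φ).
The central angle between the endpoints is δ = arccos(p₁·p₂) ≈ 2.112 rad (121.0°).
Interpolate at f = 4/5 with slerp weights a = sin((1−f)δ)/sin δ ≈ 0.478, b = sin(fδ)/sin δ ≈ 1.159.
p = a·p₁ + b·p₂ ≈ (0.565, -0.754, 0.334); φ = arcsin(p_z) ≈ 19.51°, λ = atan2(p_y, p_x) ≈ -53.15°.

≈ lat 20°, lon -53°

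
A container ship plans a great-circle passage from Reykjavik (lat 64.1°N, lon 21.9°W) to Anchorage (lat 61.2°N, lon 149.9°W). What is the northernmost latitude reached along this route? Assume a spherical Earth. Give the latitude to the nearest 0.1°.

≈ 77.3°N

The great circle lies in the plane with unit normal n̂ = (p₁ × p₂)/|p₁ × p₂|.
Here n̂_z ≈ -0.220; the vertex latitude is φ_max = arccos|n̂_z| ≈ 77.3°.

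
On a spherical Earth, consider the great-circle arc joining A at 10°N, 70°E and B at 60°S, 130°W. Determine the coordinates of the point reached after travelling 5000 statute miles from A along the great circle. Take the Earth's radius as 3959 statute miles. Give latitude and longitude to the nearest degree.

Convert each endpoint to a unit vector on the sphere (x = cos φ cos λ, y = cos φ sin λ, z = sin φ).
The central angle between the endpoints is δ = arccos(p₁·p₂) ≈ 2.231 rad (127.8°). The total great-circle distance is δ·R ≈ 2.231 × 3959 ≈ 8832 mi, so the target fraction is f = 5000/8832 ≈ 0.566.
Interpolate at f ≈ 0.566 with slerp weights a = sin((1−f)δ)/sin δ ≈ 1.043, b = sin(fδ)/sin δ ≈ 1.206.
p = a·p₁ + b·p₂ ≈ (-0.037, 0.503, -0.864); φ = arcsin(p_z) ≈ -59.73°, λ = atan2(p_y, p_x) ≈ 94.16°.

≈ 60°S, 94°E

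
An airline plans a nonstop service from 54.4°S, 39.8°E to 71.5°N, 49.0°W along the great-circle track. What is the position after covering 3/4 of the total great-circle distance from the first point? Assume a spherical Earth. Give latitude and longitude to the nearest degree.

Convert each endpoint to a unit vector on the sphere (x = cos φ cos λ, y = cos φ sin λ, z = sin φ).
The central angle between the endpoints is δ = arccos(p₁·p₂) ≈ 2.445 rad (140.1°).
Interpolate at f = 3/4 with slerp weights a = sin((1−f)δ)/sin δ ≈ 0.895, b = sin(fδ)/sin δ ≈ 1.505.
p = a·p₁ + b·p₂ ≈ (0.714, -0.027, 0.700); φ = arcsin(p_z) ≈ 44.43°, λ = atan2(p_y, p_x) ≈ -2.17°.

≈ 44°N, 2°W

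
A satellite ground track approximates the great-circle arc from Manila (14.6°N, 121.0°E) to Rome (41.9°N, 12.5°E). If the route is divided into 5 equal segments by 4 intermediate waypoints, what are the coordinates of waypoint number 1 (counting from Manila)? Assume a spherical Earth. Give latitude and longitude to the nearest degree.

Write both endpoints as unit vectors p₁, p₂ with components (cos φ cos λ, cos φ sin λ, sin φ).
The central angle between the endpoints is δ = arccos(p₁·p₂) ≈ 1.631 rad (93.5°).
Interpolate at f = 1/5 with slerp weights a = sin((1−f)δ)/sin δ ≈ 0.967, b = sin(fδ)/sin δ ≈ 0.321.
p = a·p₁ + b·p₂ ≈ (-0.248, 0.853, 0.458); φ = arcsin(p_z) ≈ 27.26°, λ = atan2(p_y, p_x) ≈ 106.23°.

≈ (27°N, 106°E)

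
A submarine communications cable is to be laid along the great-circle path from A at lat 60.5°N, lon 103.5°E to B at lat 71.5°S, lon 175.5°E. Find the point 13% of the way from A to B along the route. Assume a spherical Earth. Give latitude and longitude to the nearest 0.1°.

≈ lat 43.7°N, lon 115.5°E

Write both endpoints as unit vectors p₁, p₂ with components (cos φ cos λ, cos φ sin λ, sin φ).
The central angle between the endpoints is δ = arccos(p₁·p₂) ≈ 2.461 rad (141.0°).
Interpolate at f = 0.13 with slerp weights a = sin((1−f)δ)/sin δ ≈ 1.338, b = sin(fδ)/sin δ ≈ 0.500.
p = a·p₁ + b·p₂ ≈ (-0.312, 0.653, 0.690); φ = arcsin(p_z) ≈ 43.65°, λ = atan2(p_y, p_x) ≈ 115.53°.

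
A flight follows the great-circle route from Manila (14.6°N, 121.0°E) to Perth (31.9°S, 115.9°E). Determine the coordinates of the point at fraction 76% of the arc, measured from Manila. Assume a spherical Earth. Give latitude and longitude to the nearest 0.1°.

≈ (20.7°S, 117.3°E)

Convert each endpoint to a unit vector on the sphere (x = cos φ cos λ, y = cos φ sin λ, z = sin φ).
The central angle between the endpoints is δ = arccos(p₁·p₂) ≈ 0.816 rad (46.8°).
Interpolate at f = 0.76 with slerp weights a = sin((1−f)δ)/sin δ ≈ 0.267, b = sin(fδ)/sin δ ≈ 0.798.
p = a·p₁ + b·p₂ ≈ (-0.429, 0.831, -0.354); φ = arcsin(p_z) ≈ -20.75°, λ = atan2(p_y, p_x) ≈ 117.31°.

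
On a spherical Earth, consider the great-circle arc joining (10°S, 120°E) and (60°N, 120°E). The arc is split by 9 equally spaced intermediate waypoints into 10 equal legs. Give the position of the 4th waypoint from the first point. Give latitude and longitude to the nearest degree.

≈ (18°N, 120°E)

Write both endpoints as unit vectors p₁, p₂ with components (cos φ cos λ, cos φ sin λ, sin φ).
The central angle between the endpoints is δ = arccos(p₁·p₂) ≈ 1.222 rad (70.0°).
Interpolate at f = 4/10 with slerp weights a = sin((1−f)δ)/sin δ ≈ 0.712, b = sin(fδ)/sin δ ≈ 0.500.
p = a·p₁ + b·p₂ ≈ (-0.476, 0.824, 0.309); φ = arcsin(p_z) ≈ 18.00°, λ = atan2(p_y, p_x) ≈ 120.00°.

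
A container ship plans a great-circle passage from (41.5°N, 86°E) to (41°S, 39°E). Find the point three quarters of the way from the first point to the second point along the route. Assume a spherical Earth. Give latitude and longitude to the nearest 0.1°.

≈ (20.8°S, 52.4°E)

Convert each endpoint to a unit vector on the sphere (x = cos φ cos λ, y = cos φ sin λ, z = sin φ).
The central angle between the endpoints is δ = arccos(p₁·p₂) ≈ 1.620 rad (92.8°).
Interpolate at f = 3/4 with slerp weights a = sin((1−f)δ)/sin δ ≈ 0.395, b = sin(fδ)/sin δ ≈ 0.939.
p = a·p₁ + b·p₂ ≈ (0.571, 0.741, -0.354); φ = arcsin(p_z) ≈ -20.75°, λ = atan2(p_y, p_x) ≈ 52.36°.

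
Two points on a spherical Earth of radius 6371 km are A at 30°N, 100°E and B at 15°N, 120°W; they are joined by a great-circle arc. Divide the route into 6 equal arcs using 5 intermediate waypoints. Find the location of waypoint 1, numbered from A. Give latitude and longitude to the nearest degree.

Convert each endpoint to a unit vector on the sphere (x = cos φ cos λ, y = cos φ sin λ, z = sin φ).
The central angle between the endpoints is δ = arccos(p₁·p₂) ≈ 2.108 rad (120.8°).
Interpolate at f = 1/6 with slerp weights a = sin((1−f)δ)/sin δ ≈ 1.144, b = sin(fδ)/sin δ ≈ 0.400.
p = a·p₁ + b·p₂ ≈ (-0.365, 0.640, 0.675); φ = arcsin(p_z) ≈ 42.49°, λ = atan2(p_y, p_x) ≈ 119.70°.

≈ 42°N, 120°E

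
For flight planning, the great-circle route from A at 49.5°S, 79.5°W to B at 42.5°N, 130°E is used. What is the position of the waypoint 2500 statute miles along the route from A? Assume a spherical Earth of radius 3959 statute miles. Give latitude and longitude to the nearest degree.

≈ 42°S, 131°W

Write both endpoints as unit vectors p₁, p₂ with components (cos φ cos λ, cos φ sin λ, sin φ).
The central angle between the endpoints is δ = arccos(p₁·p₂) ≈ 2.766 rad (158.5°). The total great-circle distance is δ·R ≈ 2.766 × 3959 ≈ 10953 mi, so the target fraction is f = 2500/10953 ≈ 0.228.
Interpolate at f ≈ 0.228 with slerp weights a = sin((1−f)δ)/sin δ ≈ 2.306, b = sin(fδ)/sin δ ≈ 1.611.
p = a·p₁ + b·p₂ ≈ (-0.491, -0.563, -0.665); φ = arcsin(p_z) ≈ -41.70°, λ = atan2(p_y, p_x) ≈ -131.08°.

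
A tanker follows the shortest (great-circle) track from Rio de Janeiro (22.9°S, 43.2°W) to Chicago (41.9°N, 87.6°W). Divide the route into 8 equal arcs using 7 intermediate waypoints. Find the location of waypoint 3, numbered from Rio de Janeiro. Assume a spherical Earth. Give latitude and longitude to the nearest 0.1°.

≈ (1.9°N, 58.1°W)

The haversine formula gives a central angle δ ≈ 1.339 rad (76.7°) between the endpoints.
Interpolate at f = 3/8 with slerp weights a = sin((1−f)δ)/sin δ ≈ 0.763, b = sin(fδ)/sin δ ≈ 0.494.
p = a·p₁ + b·p₂ ≈ (0.528, -0.849, 0.033); φ = arcsin(p_z) ≈ 1.91°, λ = atan2(p_y, p_x) ≈ -58.13°.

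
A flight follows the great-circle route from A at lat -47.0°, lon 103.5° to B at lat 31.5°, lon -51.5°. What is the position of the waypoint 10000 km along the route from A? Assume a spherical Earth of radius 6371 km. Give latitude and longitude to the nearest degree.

Convert each endpoint to a unit vector on the sphere (x = cos φ cos λ, y = cos φ sin λ, z = sin φ).
The central angle between the endpoints is δ = arccos(p₁·p₂) ≈ 2.712 rad (155.4°). The total great-circle distance is δ·R ≈ 2.712 × 6371 ≈ 17278 km, so the target fraction is f = 10000/17278 ≈ 0.579.
Interpolate at f ≈ 0.579 with slerp weights a = sin((1−f)δ)/sin δ ≈ 2.184, b = sin(fδ)/sin δ ≈ 2.401.
p = a·p₁ + b·p₂ ≈ (0.927, -0.154, -0.343); φ = arcsin(p_z) ≈ -20.05°, λ = atan2(p_y, p_x) ≈ -9.42°.

≈ lat -20°, lon -9°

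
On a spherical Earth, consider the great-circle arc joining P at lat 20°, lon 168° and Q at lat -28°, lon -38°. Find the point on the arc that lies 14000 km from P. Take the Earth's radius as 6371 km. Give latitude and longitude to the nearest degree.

Convert each endpoint to a unit vector on the sphere (x = cos φ cos λ, y = cos φ sin λ, z = sin φ).
The central angle between the endpoints is δ = arccos(p₁·p₂) ≈ 2.705 rad (155.0°). The total great-circle distance is δ·R ≈ 2.705 × 6371 ≈ 17235 km, so the target fraction is f = 14000/17235 ≈ 0.812.
Interpolate at f ≈ 0.812 with slerp weights a = sin((1−f)δ)/sin δ ≈ 1.150, b = sin(fδ)/sin δ ≈ 1.917.
p = a·p₁ + b·p₂ ≈ (0.276, -0.817, -0.506); φ = arcsin(p_z) ≈ -30.41°, λ = atan2(p_y, p_x) ≈ -71.34°.

≈ lat -30°, lon -71°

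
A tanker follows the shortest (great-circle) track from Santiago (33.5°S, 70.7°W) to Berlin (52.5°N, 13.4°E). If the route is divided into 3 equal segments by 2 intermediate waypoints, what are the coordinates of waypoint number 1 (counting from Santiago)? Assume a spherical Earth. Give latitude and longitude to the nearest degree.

Write both endpoints as unit vectors p₁, p₂ with components (cos φ cos λ, cos φ sin λ, sin φ).
The central angle between the endpoints is δ = arccos(p₁·p₂) ≈ 1.967 rad (112.7°).
Interpolate at f = 1/3 with slerp weights a = sin((1−f)δ)/sin δ ≈ 1.048, b = sin(fδ)/sin δ ≈ 0.661.
p = a·p₁ + b·p₂ ≈ (0.680, -0.731, -0.054); φ = arcsin(p_z) ≈ -3.09°, λ = atan2(p_y, p_x) ≈ -47.08°.

≈ 3°S, 47°W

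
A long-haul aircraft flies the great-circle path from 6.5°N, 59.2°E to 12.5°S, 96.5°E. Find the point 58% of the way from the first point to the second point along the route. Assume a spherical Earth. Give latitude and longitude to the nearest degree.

≈ 5°S, 81°E

Convert each endpoint to a unit vector on the sphere (x = cos φ cos λ, y = cos φ sin λ, z = sin φ).
The central angle between the endpoints is δ = arccos(p₁·p₂) ≈ 0.727 rad (41.7°).
Interpolate at f = 0.58 with slerp weights a = sin((1−f)δ)/sin δ ≈ 0.452, b = sin(fδ)/sin δ ≈ 0.616.
p = a·p₁ + b·p₂ ≈ (0.162, 0.983, -0.082); φ = arcsin(p_z) ≈ -4.71°, λ = atan2(p_y, p_x) ≈ 80.64°.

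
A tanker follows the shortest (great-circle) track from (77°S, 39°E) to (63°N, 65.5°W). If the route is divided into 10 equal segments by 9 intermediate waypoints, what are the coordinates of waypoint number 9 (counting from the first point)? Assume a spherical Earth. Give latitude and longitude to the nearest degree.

Convert each endpoint to a unit vector on the sphere (x = cos φ cos λ, y = cos φ sin λ, z = sin φ).
The central angle between the endpoints is δ = arccos(p₁·p₂) ≈ 2.676 rad (153.3°).
Interpolate at f = 9/10 with slerp weights a = sin((1−f)δ)/sin δ ≈ 0.590, b = sin(fδ)/sin δ ≈ 1.491.
p = a·p₁ + b·p₂ ≈ (0.384, -0.533, 0.754); φ = arcsin(p_z) ≈ 48.97°, λ = atan2(p_y, p_x) ≈ -54.22°.

≈ (49°N, 54°W)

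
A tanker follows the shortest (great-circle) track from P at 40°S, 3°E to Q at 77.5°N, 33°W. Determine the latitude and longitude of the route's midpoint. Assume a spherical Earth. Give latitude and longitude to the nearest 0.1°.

≈ 19.3°N, 4.7°W

Write both endpoints as unit vectors p₁, p₂ with components (cos φ cos λ, cos φ sin λ, sin φ).
The central angle between the endpoints is δ = arccos(p₁·p₂) ≈ 2.087 rad (119.6°).
Interpolate at f = 1/2 with slerp weights a = sin((1−f)δ)/sin δ ≈ 0.993, b = sin(fδ)/sin δ ≈ 0.993.
p = a·p₁ + b·p₂ ≈ (0.940, -0.077, 0.331); φ = arcsin(p_z) ≈ 19.35°, λ = atan2(p_y, p_x) ≈ -4.70°.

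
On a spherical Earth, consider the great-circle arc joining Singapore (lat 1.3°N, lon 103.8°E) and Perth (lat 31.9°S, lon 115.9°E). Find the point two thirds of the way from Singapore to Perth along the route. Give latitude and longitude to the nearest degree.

≈ lat 21°S, lon 111°E

The haversine formula gives a central angle δ ≈ 0.613 rad (35.1°) between the endpoints.
Interpolate at f = 2/3 with slerp weights a = sin((1−f)δ)/sin δ ≈ 0.353, b = sin(fδ)/sin δ ≈ 0.691.
p = a·p₁ + b·p₂ ≈ (-0.340, 0.870, -0.357); φ = arcsin(p_z) ≈ -20.92°, λ = atan2(p_y, p_x) ≈ 111.36°.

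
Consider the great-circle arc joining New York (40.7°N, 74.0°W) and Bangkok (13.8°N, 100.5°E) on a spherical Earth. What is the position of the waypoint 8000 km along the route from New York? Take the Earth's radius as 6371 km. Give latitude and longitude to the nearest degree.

Convert each endpoint to a unit vector on the sphere (x = cos φ cos λ, y = cos φ sin λ, z = sin φ).
The central angle between the endpoints is δ = arccos(p₁·p₂) ≈ 2.186 rad (125.3°). The total great-circle distance is δ·R ≈ 2.186 × 6371 ≈ 13928 km, so the target fraction is f = 8000/13928 ≈ 0.574.
Interpolate at f ≈ 0.574 with slerp weights a = sin((1−f)δ)/sin δ ≈ 0.982, b = sin(fδ)/sin δ ≈ 1.164.
p = a·p₁ + b·p₂ ≈ (-0.001, 0.396, 0.918); φ = arcsin(p_z) ≈ 66.66°, λ = atan2(p_y, p_x) ≈ 90.12°.

≈ 67°N, 90°E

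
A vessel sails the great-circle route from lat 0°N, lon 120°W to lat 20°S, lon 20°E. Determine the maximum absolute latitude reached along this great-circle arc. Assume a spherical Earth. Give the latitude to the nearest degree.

The great circle lies in the plane with unit normal n̂ = (p₁ × p₂)/|p₁ × p₂|.
Here n̂_z ≈ +0.870; the vertex latitude is φ_max = arccos|n̂_z| ≈ 29.5°.

≈ 30°S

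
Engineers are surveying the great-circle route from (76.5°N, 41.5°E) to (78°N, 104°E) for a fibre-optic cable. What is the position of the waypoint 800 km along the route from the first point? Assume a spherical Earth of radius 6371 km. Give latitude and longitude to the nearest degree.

≈ (79°N, 74°E)

Write both endpoints as unit vectors p₁, p₂ with components (cos φ cos λ, cos φ sin λ, sin φ).
The central angle between the endpoints is δ = arccos(p₁·p₂) ≈ 0.231 rad (13.2°). The total great-circle distance is δ·R ≈ 0.231 × 6371 ≈ 1469 km, so the target fraction is f = 800/1469 ≈ 0.545.
Interpolate at f ≈ 0.545 with slerp weights a = sin((1−f)δ)/sin δ ≈ 0.459, b = sin(fδ)/sin δ ≈ 0.548.
p = a·p₁ + b·p₂ ≈ (0.053, 0.181, 0.982); φ = arcsin(p_z) ≈ 79.11°, λ = atan2(p_y, p_x) ≈ 73.83°.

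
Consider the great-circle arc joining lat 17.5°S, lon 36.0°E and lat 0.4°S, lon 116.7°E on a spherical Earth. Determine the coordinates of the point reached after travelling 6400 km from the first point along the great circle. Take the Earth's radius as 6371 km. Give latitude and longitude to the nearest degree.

≈ lat 7°S, lon 94°E

The haversine formula gives a central angle δ ≈ 1.414 rad (81.0°) between the endpoints. The total great-circle distance is δ·R ≈ 1.414 × 6371 ≈ 9008 km, so the target fraction is f = 6400/9008 ≈ 0.710.
Interpolate at f ≈ 0.710 with slerp weights a = sin((1−f)δ)/sin δ ≈ 0.403, b = sin(fδ)/sin δ ≈ 0.854.
p = a·p₁ + b·p₂ ≈ (-0.073, 0.989, -0.127); φ = arcsin(p_z) ≈ -7.30°, λ = atan2(p_y, p_x) ≈ 94.22°.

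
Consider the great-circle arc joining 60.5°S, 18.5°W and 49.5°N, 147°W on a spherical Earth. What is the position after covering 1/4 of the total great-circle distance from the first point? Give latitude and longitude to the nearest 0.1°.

≈ 42.7°S, 74.1°W

Convert each endpoint to a unit vector on the sphere (x = cos φ cos λ, y = cos φ sin λ, z = sin φ).
The central angle between the endpoints is δ = arccos(p₁·p₂) ≈ 2.608 rad (149.4°).
Interpolate at f = 1/4 with slerp weights a = sin((1−f)δ)/sin δ ≈ 1.822, b = sin(fδ)/sin δ ≈ 1.193.
p = a·p₁ + b·p₂ ≈ (0.201, -0.706, -0.679); φ = arcsin(p_z) ≈ -42.73°, λ = atan2(p_y, p_x) ≈ -74.11°.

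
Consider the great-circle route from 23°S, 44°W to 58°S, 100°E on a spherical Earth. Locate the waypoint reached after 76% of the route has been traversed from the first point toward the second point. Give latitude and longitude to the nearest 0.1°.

≈ 72.5°S, 56.4°E

The haversine formula gives a central angle δ ≈ 1.634 rad (93.6°) between the endpoints.
Interpolate at f = 0.76 with slerp weights a = sin((1−f)δ)/sin δ ≈ 0.383, b = sin(fδ)/sin δ ≈ 0.948.
p = a·p₁ + b·p₂ ≈ (0.166, 0.250, -0.954); φ = arcsin(p_z) ≈ -72.53°, λ = atan2(p_y, p_x) ≈ 56.36°.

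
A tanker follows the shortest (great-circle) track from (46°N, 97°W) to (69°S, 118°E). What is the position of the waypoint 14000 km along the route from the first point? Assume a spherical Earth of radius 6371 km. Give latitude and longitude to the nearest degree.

Write both endpoints as unit vectors p₁, p₂ with components (cos φ cos λ, cos φ sin λ, sin φ).
The central angle between the endpoints is δ = arccos(p₁·p₂) ≈ 2.637 rad (151.1°). The total great-circle distance is δ·R ≈ 2.637 × 6371 ≈ 16802 km, so the target fraction is f = 14000/16802 ≈ 0.833.
Interpolate at f ≈ 0.833 with slerp weights a = sin((1−f)δ)/sin δ ≈ 0.881, b = sin(fδ)/sin δ ≈ 1.676.
p = a·p₁ + b·p₂ ≈ (-0.357, -0.077, -0.931); φ = arcsin(p_z) ≈ -68.60°, λ = atan2(p_y, p_x) ≈ -167.81°.

≈ (69°S, 168°W)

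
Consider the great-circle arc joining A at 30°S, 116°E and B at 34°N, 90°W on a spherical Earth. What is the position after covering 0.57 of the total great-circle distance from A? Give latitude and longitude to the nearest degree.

Convert each endpoint to a unit vector on the sphere (x = cos φ cos λ, y = cos φ sin λ, z = sin φ).
The central angle between the endpoints is δ = arccos(p₁·p₂) ≈ 2.752 rad (157.7°).
Interpolate at f = 0.57 with slerp weights a = sin((1−f)δ)/sin δ ≈ 2.435, b = sin(fδ)/sin δ ≈ 2.630.
p = a·p₁ + b·p₂ ≈ (-0.924, -0.285, 0.253); φ = arcsin(p_z) ≈ 14.67°, λ = atan2(p_y, p_x) ≈ -162.86°.

≈ 15°N, 163°W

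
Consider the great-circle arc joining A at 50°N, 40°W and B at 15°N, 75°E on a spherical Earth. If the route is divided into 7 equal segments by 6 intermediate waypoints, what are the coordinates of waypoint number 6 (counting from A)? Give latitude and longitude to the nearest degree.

≈ 26°N, 66°E

Convert each endpoint to a unit vector on the sphere (x = cos φ cos λ, y = cos φ sin λ, z = sin φ).
The central angle between the endpoints is δ = arccos(p₁·p₂) ≈ 1.635 rad (93.7°).
Interpolate at f = 6/7 with slerp weights a = sin((1−f)δ)/sin δ ≈ 0.232, b = sin(fδ)/sin δ ≈ 0.988.
p = a·p₁ + b·p₂ ≈ (0.361, 0.826, 0.433); φ = arcsin(p_z) ≈ 25.68°, λ = atan2(p_y, p_x) ≈ 66.38°.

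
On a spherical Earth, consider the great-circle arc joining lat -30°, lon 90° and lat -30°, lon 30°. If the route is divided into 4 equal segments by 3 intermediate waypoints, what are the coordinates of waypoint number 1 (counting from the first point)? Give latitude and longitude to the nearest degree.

≈ lat -33°, lon 75°

Write both endpoints as unit vectors p₁, p₂ with components (cos φ cos λ, cos φ sin λ, sin φ).
The central angle between the endpoints is δ = arccos(p₁·p₂) ≈ 0.896 rad (51.3°).
Interpolate at f = 1/4 with slerp weights a = sin((1−f)δ)/sin δ ≈ 0.797, b = sin(fδ)/sin δ ≈ 0.284.
p = a·p₁ + b·p₂ ≈ (0.213, 0.814, -0.541); φ = arcsin(p_z) ≈ -32.74°, λ = atan2(p_y, p_x) ≈ 75.31°.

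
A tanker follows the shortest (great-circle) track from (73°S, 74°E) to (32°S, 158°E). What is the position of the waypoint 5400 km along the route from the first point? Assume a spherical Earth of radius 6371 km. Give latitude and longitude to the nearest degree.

≈ (41°S, 154°E)

The haversine formula gives a central angle δ ≈ 1.009 rad (57.8°) between the endpoints. The total great-circle distance is δ·R ≈ 1.009 × 6371 ≈ 6429 km, so the target fraction is f = 5400/6429 ≈ 0.840.
Interpolate at f ≈ 0.840 with slerp weights a = sin((1−f)δ)/sin δ ≈ 0.190, b = sin(fδ)/sin δ ≈ 0.886.
p = a·p₁ + b·p₂ ≈ (-0.681, 0.335, -0.651); φ = arcsin(p_z) ≈ -40.62°, λ = atan2(p_y, p_x) ≈ 153.83°.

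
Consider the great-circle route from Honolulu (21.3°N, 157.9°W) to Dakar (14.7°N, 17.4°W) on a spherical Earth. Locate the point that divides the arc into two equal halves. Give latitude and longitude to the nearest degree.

≈ 44°N, 85°W

From cos δ = sin φ₁ sin φ₂ + cos φ₁ cos φ₂ cos Δλ, the central angle is δ ≈ 2.218 rad (127.1°).
Interpolate at f = 1/2 with slerp weights a = sin((1−f)δ)/sin δ ≈ 1.123, b = sin(fδ)/sin δ ≈ 1.123.
p = a·p₁ + b·p₂ ≈ (0.067, -0.718, 0.693); φ = arcsin(p_z) ≈ 43.84°, λ = atan2(p_y, p_x) ≈ -84.66°.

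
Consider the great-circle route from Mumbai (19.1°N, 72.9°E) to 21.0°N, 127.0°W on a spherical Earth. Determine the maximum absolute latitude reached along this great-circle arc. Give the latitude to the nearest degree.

≈ 65°N

The great circle lies in the plane with unit normal n̂ = (p₁ × p₂)/|p₁ × p₂|.
Here n̂_z ≈ +0.428; the vertex latitude is φ_max = arccos|n̂_z| ≈ 64.7°.
Check via Clairaut: cos φ_max = |cos φ₁| · sin C = cos(19.1°)·sin(26.9°) ≈ 0.428, again giving ≈ 64.7°.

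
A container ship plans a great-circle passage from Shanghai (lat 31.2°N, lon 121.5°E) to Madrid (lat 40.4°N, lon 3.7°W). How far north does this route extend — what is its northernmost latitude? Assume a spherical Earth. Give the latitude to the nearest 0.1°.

The great circle lies in the plane with unit normal n̂ = (p₁ × p₂)/|p₁ × p₂|.
Here n̂_z ≈ -0.533; the vertex latitude is φ_max = arccos|n̂_z| ≈ 57.8°.

≈ 57.8°N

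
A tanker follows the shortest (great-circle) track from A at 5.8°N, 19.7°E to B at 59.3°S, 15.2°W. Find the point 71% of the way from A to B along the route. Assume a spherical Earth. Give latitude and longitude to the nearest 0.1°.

Write both endpoints as unit vectors p₁, p₂ with components (cos φ cos λ, cos φ sin λ, sin φ).
The central angle between the endpoints is δ = arccos(p₁·p₂) ≈ 1.235 rad (70.8°).
Interpolate at f = 0.71 with slerp weights a = sin((1−f)δ)/sin δ ≈ 0.371, b = sin(fδ)/sin δ ≈ 0.814.
p = a·p₁ + b·p₂ ≈ (0.749, 0.016, -0.663); φ = arcsin(p_z) ≈ -41.49°, λ = atan2(p_y, p_x) ≈ 1.19°.

≈ 41.5°S, 1.2°E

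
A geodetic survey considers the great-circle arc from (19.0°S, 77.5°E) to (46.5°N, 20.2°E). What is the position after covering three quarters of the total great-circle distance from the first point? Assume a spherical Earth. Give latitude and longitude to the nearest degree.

Write both endpoints as unit vectors p₁, p₂ with components (cos φ cos λ, cos φ sin λ, sin φ).
The central angle between the endpoints is δ = arccos(p₁·p₂) ≈ 1.455 rad (83.4°).
Interpolate at f = 3/4 with slerp weights a = sin((1−f)δ)/sin δ ≈ 0.358, b = sin(fδ)/sin δ ≈ 0.893.
p = a·p₁ + b·p₂ ≈ (0.650, 0.543, 0.531); φ = arcsin(p_z) ≈ 32.09°, λ = atan2(p_y, p_x) ≈ 39.86°.

≈ (32°N, 40°E)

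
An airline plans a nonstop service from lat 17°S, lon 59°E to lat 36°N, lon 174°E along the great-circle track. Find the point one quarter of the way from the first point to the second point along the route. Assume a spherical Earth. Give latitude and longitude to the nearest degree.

From cos δ = sin φ₁ sin φ₂ + cos φ₁ cos φ₂ cos Δλ, the central angle is δ ≈ 2.093 rad (119.9°).
Interpolate at f = 1/4 with slerp weights a = sin((1−f)δ)/sin δ ≈ 1.154, b = sin(fδ)/sin δ ≈ 0.577.
p = a·p₁ + b·p₂ ≈ (0.104, 0.995, 0.002); φ = arcsin(p_z) ≈ 0.09°, λ = atan2(p_y, p_x) ≈ 84.01°.

≈ lat 0°N, lon 84°E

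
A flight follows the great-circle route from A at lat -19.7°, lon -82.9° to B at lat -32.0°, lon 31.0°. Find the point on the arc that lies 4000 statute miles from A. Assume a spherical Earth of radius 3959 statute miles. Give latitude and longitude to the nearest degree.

≈ lat -42°, lon -19°

Convert each endpoint to a unit vector on the sphere (x = cos φ cos λ, y = cos φ sin λ, z = sin φ).
The central angle between the endpoints is δ = arccos(p₁·p₂) ≈ 1.716 rad (98.3°). The total great-circle distance is δ·R ≈ 1.716 × 3959 ≈ 6794 mi, so the target fraction is f = 4000/6794 ≈ 0.589.
Interpolate at f ≈ 0.589 with slerp weights a = sin((1−f)δ)/sin δ ≈ 0.656, b = sin(fδ)/sin δ ≈ 0.856.
p = a·p₁ + b·p₂ ≈ (0.699, -0.239, -0.675); φ = arcsin(p_z) ≈ -42.42°, λ = atan2(p_y, p_x) ≈ -18.85°.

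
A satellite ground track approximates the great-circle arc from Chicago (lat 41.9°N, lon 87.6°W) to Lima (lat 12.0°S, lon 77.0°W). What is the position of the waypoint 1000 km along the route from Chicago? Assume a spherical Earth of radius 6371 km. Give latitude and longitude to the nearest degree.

Write both endpoints as unit vectors p₁, p₂ with components (cos φ cos λ, cos φ sin λ, sin φ).
The central angle between the endpoints is δ = arccos(p₁·p₂) ≈ 0.956 rad (54.8°). The total great-circle distance is δ·R ≈ 0.956 × 6371 ≈ 6091 km, so the target fraction is f = 1000/6091 ≈ 0.164.
Interpolate at f ≈ 0.164 with slerp weights a = sin((1−f)δ)/sin δ ≈ 0.877, b = sin(fδ)/sin δ ≈ 0.191.
p = a·p₁ + b·p₂ ≈ (0.069, -0.835, 0.546); φ = arcsin(p_z) ≈ 33.10°, λ = atan2(p_y, p_x) ≈ -85.24°.

≈ lat 33°N, lon 85°W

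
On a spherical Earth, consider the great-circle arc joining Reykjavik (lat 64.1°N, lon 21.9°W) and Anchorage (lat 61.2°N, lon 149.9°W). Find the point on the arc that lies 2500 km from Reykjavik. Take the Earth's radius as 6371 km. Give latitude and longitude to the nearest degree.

≈ lat 77°N, lon 83°W

From cos δ = sin φ₁ sin φ₂ + cos φ₁ cos φ₂ cos Δλ, the central angle is δ ≈ 0.852 rad (48.8°). The total great-circle distance is δ·R ≈ 0.852 × 6371 ≈ 5426 km, so the target fraction is f = 2500/5426 ≈ 0.461.
Interpolate at f ≈ 0.461 with slerp weights a = sin((1−f)δ)/sin δ ≈ 0.589, b = sin(fδ)/sin δ ≈ 0.508.
p = a·p₁ + b·p₂ ≈ (0.027, -0.219, 0.975); φ = arcsin(p_z) ≈ 77.26°, λ = atan2(p_y, p_x) ≈ -82.98°.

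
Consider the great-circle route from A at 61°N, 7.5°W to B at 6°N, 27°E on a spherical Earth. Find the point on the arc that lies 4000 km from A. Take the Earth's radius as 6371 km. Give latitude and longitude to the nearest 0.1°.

≈ 29.4°N, 18.3°E

Convert each endpoint to a unit vector on the sphere (x = cos φ cos λ, y = cos φ sin λ, z = sin φ).
The central angle between the endpoints is δ = arccos(p₁·p₂) ≈ 1.060 rad (60.7°). The total great-circle distance is δ·R ≈ 1.060 × 6371 ≈ 6754 km, so the target fraction is f = 4000/6754 ≈ 0.592.
Interpolate at f ≈ 0.592 with slerp weights a = sin((1−f)δ)/sin δ ≈ 0.480, b = sin(fδ)/sin δ ≈ 0.673.
p = a·p₁ + b·p₂ ≈ (0.827, 0.274, 0.490); φ = arcsin(p_z) ≈ 29.36°, λ = atan2(p_y, p_x) ≈ 18.30°.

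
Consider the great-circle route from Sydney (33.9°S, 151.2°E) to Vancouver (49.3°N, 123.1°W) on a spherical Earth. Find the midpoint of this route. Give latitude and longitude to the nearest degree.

Write both endpoints as unit vectors p₁, p₂ with components (cos φ cos λ, cos φ sin λ, sin φ).
The central angle between the endpoints is δ = arccos(p₁·p₂) ≈ 1.963 rad (112.5°).
Interpolate at f = 1/2 with slerp weights a = sin((1−f)δ)/sin δ ≈ 0.900, b = sin(fδ)/sin δ ≈ 0.900.
p = a·p₁ + b·p₂ ≈ (-0.975, -0.132, 0.180); φ = arcsin(p_z) ≈ 10.39°, λ = atan2(p_y, p_x) ≈ -172.30°.

≈ (10°N, 172°W)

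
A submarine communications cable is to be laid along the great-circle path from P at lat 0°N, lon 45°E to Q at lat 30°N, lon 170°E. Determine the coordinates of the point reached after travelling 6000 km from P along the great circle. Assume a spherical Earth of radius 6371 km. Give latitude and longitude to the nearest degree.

≈ lat 28°N, lon 93°E

From cos δ = sin φ₁ sin φ₂ + cos φ₁ cos φ₂ cos Δλ, the central angle is δ ≈ 2.091 rad (119.8°). The total great-circle distance is δ·R ≈ 2.091 × 6371 ≈ 13319 km, so the target fraction is f = 6000/13319 ≈ 0.450.
Interpolate at f ≈ 0.450 with slerp weights a = sin((1−f)δ)/sin δ ≈ 1.051, b = sin(fδ)/sin δ ≈ 0.932.
p = a·p₁ + b·p₂ ≈ (-0.051, 0.883, 0.466); φ = arcsin(p_z) ≈ 27.76°, λ = atan2(p_y, p_x) ≈ 93.32°.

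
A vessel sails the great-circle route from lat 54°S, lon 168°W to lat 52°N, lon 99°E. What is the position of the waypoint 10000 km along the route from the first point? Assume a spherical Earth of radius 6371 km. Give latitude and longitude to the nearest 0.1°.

From cos δ = sin φ₁ sin φ₂ + cos φ₁ cos φ₂ cos Δλ, the central angle is δ ≈ 2.287 rad (131.0°). The total great-circle distance is δ·R ≈ 2.287 × 6371 ≈ 14570 km, so the target fraction is f = 10000/14570 ≈ 0.686.
Interpolate at f ≈ 0.686 with slerp weights a = sin((1−f)δ)/sin δ ≈ 0.871, b = sin(fδ)/sin δ ≈ 1.326.
p = a·p₁ + b·p₂ ≈ (-0.629, 0.700, 0.340); φ = arcsin(p_z) ≈ 19.85°, λ = atan2(p_y, p_x) ≈ 131.94°.

≈ lat 19.9°N, lon 131.9°E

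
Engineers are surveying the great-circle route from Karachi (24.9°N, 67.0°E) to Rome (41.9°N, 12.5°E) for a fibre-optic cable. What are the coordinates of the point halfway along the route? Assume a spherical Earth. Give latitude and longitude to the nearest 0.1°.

≈ (36.5°N, 42.7°E)

Convert each endpoint to a unit vector on the sphere (x = cos φ cos λ, y = cos φ sin λ, z = sin φ).
The central angle between the endpoints is δ = arccos(p₁·p₂) ≈ 0.832 rad (47.7°).
Interpolate at f = 1/2 with slerp weights a = sin((1−f)δ)/sin δ ≈ 0.547, b = sin(fδ)/sin δ ≈ 0.547.
p = a·p₁ + b·p₂ ≈ (0.591, 0.544, 0.595); φ = arcsin(p_z) ≈ 36.53°, λ = atan2(p_y, p_x) ≈ 42.66°.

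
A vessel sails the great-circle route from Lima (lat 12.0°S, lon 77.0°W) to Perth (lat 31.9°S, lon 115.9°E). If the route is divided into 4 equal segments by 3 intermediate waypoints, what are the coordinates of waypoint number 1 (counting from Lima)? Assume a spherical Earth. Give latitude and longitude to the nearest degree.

≈ lat 44°S, lon 89°W

Write both endpoints as unit vectors p₁, p₂ with components (cos φ cos λ, cos φ sin λ, sin φ).
The central angle between the endpoints is δ = arccos(p₁·p₂) ≈ 2.346 rad (134.4°).
Interpolate at f = 1/4 with slerp weights a = sin((1−f)δ)/sin δ ≈ 1.375, b = sin(fδ)/sin δ ≈ 0.774.
p = a·p₁ + b·p₂ ≈ (0.015, -0.719, -0.695); φ = arcsin(p_z) ≈ -44.03°, λ = atan2(p_y, p_x) ≈ -88.78°.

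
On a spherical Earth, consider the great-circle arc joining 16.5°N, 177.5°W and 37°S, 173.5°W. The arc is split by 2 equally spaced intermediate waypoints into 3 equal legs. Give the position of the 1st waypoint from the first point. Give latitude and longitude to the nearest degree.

The haversine formula gives a central angle δ ≈ 0.936 rad (53.6°) between the endpoints.
Interpolate at f = 1/3 with slerp weights a = sin((1−f)δ)/sin δ ≈ 0.726, b = sin(fδ)/sin δ ≈ 0.381.
p = a·p₁ + b·p₂ ≈ (-0.998, -0.065, -0.023); φ = arcsin(p_z) ≈ -1.34°, λ = atan2(p_y, p_x) ≈ -176.28°.

≈ 1°S, 176°W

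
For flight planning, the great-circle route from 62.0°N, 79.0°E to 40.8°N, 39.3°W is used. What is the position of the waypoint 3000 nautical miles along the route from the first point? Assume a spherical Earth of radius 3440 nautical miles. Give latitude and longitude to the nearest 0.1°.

≈ 54.4°N, 27.0°W

The haversine formula gives a central angle δ ≈ 1.150 rad (65.9°) between the endpoints. The total great-circle distance is δ·R ≈ 1.150 × 3440 ≈ 3956 nmi, so the target fraction is f = 3000/3956 ≈ 0.758.
Interpolate at f ≈ 0.758 with slerp weights a = sin((1−f)δ)/sin δ ≈ 0.301, b = sin(fδ)/sin δ ≈ 0.839.
p = a·p₁ + b·p₂ ≈ (0.518, -0.264, 0.814); φ = arcsin(p_z) ≈ 54.44°, λ = atan2(p_y, p_x) ≈ -26.96°.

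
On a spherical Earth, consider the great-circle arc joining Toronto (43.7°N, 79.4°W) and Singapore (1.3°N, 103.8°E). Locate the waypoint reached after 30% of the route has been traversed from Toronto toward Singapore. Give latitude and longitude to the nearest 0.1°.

≈ (83.4°N, 105.8°W)

From cos δ = sin φ₁ sin φ₂ + cos φ₁ cos φ₂ cos Δλ, the central angle is δ ≈ 2.355 rad (134.9°).
Interpolate at f = 0.30 with slerp weights a = sin((1−f)δ)/sin δ ≈ 1.408, b = sin(fδ)/sin δ ≈ 0.916.
p = a·p₁ + b·p₂ ≈ (-0.031, -0.111, 0.993); φ = arcsin(p_z) ≈ 83.40°, λ = atan2(p_y, p_x) ≈ -105.82°.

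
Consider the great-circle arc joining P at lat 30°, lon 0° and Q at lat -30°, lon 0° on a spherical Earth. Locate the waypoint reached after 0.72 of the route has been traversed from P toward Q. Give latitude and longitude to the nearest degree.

The haversine formula gives a central angle δ ≈ 1.047 rad (60.0°) between the endpoints.
Interpolate at f = 0.72 with slerp weights a = sin((1−f)δ)/sin δ ≈ 0.334, b = sin(fδ)/sin δ ≈ 0.790.
p = a·p₁ + b·p₂ ≈ (0.974, 0.000, -0.228); φ = arcsin(p_z) ≈ -13.20°, λ = atan2(p_y, p_x) ≈ 0.00°.

≈ lat -13°, lon 0°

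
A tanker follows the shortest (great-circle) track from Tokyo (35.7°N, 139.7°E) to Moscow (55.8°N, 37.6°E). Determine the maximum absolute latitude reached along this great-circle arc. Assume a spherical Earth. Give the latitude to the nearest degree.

≈ 61°N

The great circle lies in the plane with unit normal n̂ = (p₁ × p₂)/|p₁ × p₂|.
Here n̂_z ≈ -0.484; the vertex latitude is φ_max = arccos|n̂_z| ≈ 61.1°.
Check via Clairaut: cos φ_max = |cos φ₁| · sin C = cos(35.7°)·sin(36.6°) ≈ 0.484, again giving ≈ 61.1°.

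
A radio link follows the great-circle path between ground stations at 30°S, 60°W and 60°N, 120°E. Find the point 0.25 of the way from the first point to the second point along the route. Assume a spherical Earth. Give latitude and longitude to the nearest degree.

Convert each endpoint to a unit vector on the sphere (x = cos φ cos λ, y = cos φ sin λ, z = sin φ).
The central angle between the endpoints is δ = arccos(p₁·p₂) ≈ 2.618 rad (150.0°).
Interpolate at f = 0.25 with slerp weights a = sin((1−f)δ)/sin δ ≈ 1.848, b = sin(fδ)/sin δ ≈ 1.218.
p = a·p₁ + b·p₂ ≈ (0.496, -0.859, 0.131); φ = arcsin(p_z) ≈ 7.50°, λ = atan2(p_y, p_x) ≈ -60.00°.

≈ 8°N, 60°W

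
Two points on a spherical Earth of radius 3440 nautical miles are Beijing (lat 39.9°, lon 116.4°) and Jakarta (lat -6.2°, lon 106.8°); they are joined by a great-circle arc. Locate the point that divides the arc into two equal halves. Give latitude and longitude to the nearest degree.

From cos δ = sin φ₁ sin φ₂ + cos φ₁ cos φ₂ cos Δλ, the central angle is δ ≈ 0.819 rad (46.9°).
Interpolate at f = 1/2 with slerp weights a = sin((1−f)δ)/sin δ ≈ 0.545, b = sin(fδ)/sin δ ≈ 0.545.
p = a·p₁ + b·p₂ ≈ (-0.343, 0.893, 0.291); φ = arcsin(p_z) ≈ 16.90°, λ = atan2(p_y, p_x) ≈ 110.98°.

≈ lat 17°, lon 111°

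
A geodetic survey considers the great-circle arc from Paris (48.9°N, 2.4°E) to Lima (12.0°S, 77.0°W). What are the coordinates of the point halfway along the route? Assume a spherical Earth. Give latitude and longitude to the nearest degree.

≈ (23°N, 47°W)

From cos δ = sin φ₁ sin φ₂ + cos φ₁ cos φ₂ cos Δλ, the central angle is δ ≈ 1.609 rad (92.2°).
Interpolate at f = 1/2 with slerp weights a = sin((1−f)δ)/sin δ ≈ 0.721, b = sin(fδ)/sin δ ≈ 0.721.
p = a·p₁ + b·p₂ ≈ (0.632, -0.667, 0.393); φ = arcsin(p_z) ≈ 23.17°, λ = atan2(p_y, p_x) ≈ -46.55°.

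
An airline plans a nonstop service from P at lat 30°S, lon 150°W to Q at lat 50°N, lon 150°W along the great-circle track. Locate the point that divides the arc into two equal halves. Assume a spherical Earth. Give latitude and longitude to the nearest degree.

The haversine formula gives a central angle δ ≈ 1.396 rad (80.0°) between the endpoints.
Interpolate at f = 1/2 with slerp weights a = sin((1−f)δ)/sin δ ≈ 0.653, b = sin(fδ)/sin δ ≈ 0.653.
p = a·p₁ + b·p₂ ≈ (-0.853, -0.492, 0.174); φ = arcsin(p_z) ≈ 10.00°, λ = atan2(p_y, p_x) ≈ -150.00°.

≈ lat 10°N, lon 150°W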